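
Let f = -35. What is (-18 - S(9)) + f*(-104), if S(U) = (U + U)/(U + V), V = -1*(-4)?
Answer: 47068/13 ≈ 3620.6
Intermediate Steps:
V = 4
S(U) = 2*U/(4 + U) (S(U) = (U + U)/(U + 4) = (2*U)/(4 + U) = 2*U/(4 + U))
(-18 - S(9)) + f*(-104) = (-18 - 2*9/(4 + 9)) - 35*(-104) = (-18 - 2*9/13) + 3640 = (-18 - 1*18/13) + 3640 = (-18 - 18/13) + 3640 = -252/13 + 3640 = 47068/13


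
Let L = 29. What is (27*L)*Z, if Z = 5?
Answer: 3915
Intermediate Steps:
(27*L)*Z = (27*29)*5 = 783*5 = 3915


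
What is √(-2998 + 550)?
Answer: 12*I*√17 ≈ 49.477*I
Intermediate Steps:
√(-2998 + 550) = √(-2448) = 12*I*√17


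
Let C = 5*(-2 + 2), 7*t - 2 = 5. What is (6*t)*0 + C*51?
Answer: 0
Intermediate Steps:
t = 1 (t = 2/7 + (⅐)*5 = 2/7 + 5/7 = 1)
C = 0 (C = 5*0 = 0)
(6*t)*0 + C*51 = (6*1)*0 + 0*51 = 6*0 + 0 = 0 + 0 = 0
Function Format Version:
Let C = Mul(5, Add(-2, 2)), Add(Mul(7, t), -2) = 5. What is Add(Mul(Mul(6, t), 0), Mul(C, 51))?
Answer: 0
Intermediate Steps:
t = 1 (t = Add(Rational(2, 7), Mul(Rational(1, 7), 5)) = Add(Rational(2, 7), Rational(5, 7)) = 1)
C = 0 (C = Mul(5, 0) = 0)
Add(Mul(Mul(6, t), 0), Mul(C, 51)) = Add(Mul(Mul(6, 1), 0), Mul(0, 51)) = Add(Mul(6, 0), 0) = Add(0, 0) = 0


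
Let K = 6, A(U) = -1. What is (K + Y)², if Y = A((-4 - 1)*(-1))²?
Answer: 49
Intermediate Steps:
Y = 1 (Y = (-1)² = 1)
(K + Y)² = (6 + 1)² = 7² = 49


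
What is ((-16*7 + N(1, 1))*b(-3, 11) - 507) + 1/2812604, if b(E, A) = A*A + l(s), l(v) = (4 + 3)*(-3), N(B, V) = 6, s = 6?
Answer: -31239592627/2812604 ≈ -11107.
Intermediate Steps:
l(v) = -21 (l(v) = 7*(-3) = -21)
b(E, A) = -21 + A**2 (b(E, A) = A*A - 21 = A**2 - 21 = -21 + A**2)
((-16*7 + N(1, 1))*b(-3, 11) - 507) + 1/2812604 = ((-16*7 + 6)*(-21 + 11**2) - 507) + 1/2812604 = ((-112 + 6)*(-21 + 121) - 507) + 1/2812604 = (-106*100 - 507) + 1/2812604 = (-10600 - 507) + 1/2812604 = -11107 + 1/2812604 = -31239592627/2812604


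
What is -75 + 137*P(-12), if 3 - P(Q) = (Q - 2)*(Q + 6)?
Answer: -11172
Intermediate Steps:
P(Q) = 3 - (-2 + Q)*(6 + Q) (P(Q) = 3 - (Q - 2)*(Q + 6) = 3 - (-2 + Q)*(6 + Q))
-75 + 137*P(-12) = -75 + 137*(15 - 1*(-12)**2 - 4*(-12)) = -75 + 137*(15 - 1*144 + 48) = -75 + 137*(15 - 144 + 48) = -75 + 137*(-81) = -75 - 11097 = -11172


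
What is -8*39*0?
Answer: 0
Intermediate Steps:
-8*39*0 = -312*0 = 0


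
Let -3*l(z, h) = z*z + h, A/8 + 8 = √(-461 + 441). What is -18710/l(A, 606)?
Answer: 28065*I/(1024*√5 + 1711*I) ≈ 5.8772 + 7.8651*I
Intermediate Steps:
A = -64 + 16*I*√5 (A = -64 + 8*√(-461 + 441) = -64 + 8*√(-20) = -64 + 8*(2*I*√5) = -64 + 16*I*√5 ≈ -64.0 + 35.777*I)
l(z, h) = -h/3 - z²/3 (l(z, h) = -(z*z + h)/3 = -(z² + h)/3 = -(h + z²)/3 = -h/3 - z²/3)
-18710/l(A, 606) = -18710/(-⅓*606 - (-64 + 16*I*√5)²/3) = -18710/(-202 - (-64 + 16*I*√5)²/3)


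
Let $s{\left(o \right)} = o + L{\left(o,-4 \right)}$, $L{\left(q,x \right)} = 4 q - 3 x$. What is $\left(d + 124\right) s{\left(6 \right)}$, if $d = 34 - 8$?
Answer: $6300$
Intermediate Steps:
$L{\left(q,x \right)} = - 3 x + 4 q$
$d = 26$
$s{\left(o \right)} = 12 + 5 o$ ($s{\left(o \right)} = o + \left(\left(-3\right) \left(-4\right) + 4 o\right) = o + \left(12 + 4 o\right) = 12 + 5 o$)
$\left(d + 124\right) s{\left(6 \right)} = \left(26 + 124\right) \left(12 + 5 \cdot 6\right) = 150 \left(12 + 30\right) = 150 \cdot 42 = 6300$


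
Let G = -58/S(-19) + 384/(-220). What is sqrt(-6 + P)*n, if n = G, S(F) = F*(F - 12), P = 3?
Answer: -59734*I*sqrt(3)/32395 ≈ -3.1938*I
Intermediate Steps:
S(F) = F*(-12 + F)
G = -59734/32395 (G = -58*(-1/(19*(-12 - 19))) + 384/(-220) = -58/((-19*(-31))) + 384*(-1/220) = -58/589 - 96/55 = -59734/32395 ≈ -1.8439)
n = -59734/32395 ≈ -1.8439
sqrt(-6 + P)*n = sqrt(-6 + 3)*(-59734/32395) = sqrt(-3)*(-59734/32395) = (I*sqrt(3))*(-59734/32395) = -59734*I*sqrt(3)/32395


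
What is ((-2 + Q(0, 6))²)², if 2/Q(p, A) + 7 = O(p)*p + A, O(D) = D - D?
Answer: 256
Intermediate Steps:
O(D) = 0
Q(p, A) = 2/(-7 + A) (Q(p, A) = 2/(-7 + (0*p + A)) = 2/(-7 + (0 + A)) = 2/(-7 + A))
((-2 + Q(0, 6))²)² = ((-2 + 2/(-7 + 6))²)² = ((-2 + 2/(-1))²)² = ((-2 + 2*(-1))²)² = ((-2 - 2)²)² = ((-4)²)² = 16² = 256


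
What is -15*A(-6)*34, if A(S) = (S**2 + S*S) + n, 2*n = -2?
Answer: -36210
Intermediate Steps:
n = -1 (n = (1/2)*(-2) = -1)
A(S) = -1 + 2*S**2 (A(S) = (S**2 + S*S) - 1 = (S**2 + S**2) - 1 = 2*S**2 - 1 = -1 + 2*S**2)
-15*A(-6)*34 = -15*(-1 + 2*(-6)**2)*34 = -15*(-1 + 2*36)*34 = -15*(-1 + 72)*34 = -15*71*34 = -1065*34 = -36210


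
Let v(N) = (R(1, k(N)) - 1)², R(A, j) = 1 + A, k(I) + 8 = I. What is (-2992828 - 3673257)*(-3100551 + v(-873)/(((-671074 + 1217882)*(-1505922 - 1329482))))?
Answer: 32044945252131503887860805/1550421590432 ≈ 2.0669e+13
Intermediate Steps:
k(I) = -8 + I
v(N) = 1 (v(N) = ((1 + 1) - 1)² = (2 - 1)² = 1² = 1)
(-2992828 - 3673257)*(-3100551 + v(-873)/(((-671074 + 1217882)*(-1505922 - 1329482)))) = (-2992828 - 3673257)*(-3100551 + 1/((-671074 + 1217882)*(-1505922 - 1329482))) = -6666085*(-3100551 + 1/(546808*(-2835404))) = -6666085*(-3100551 + 1/(-1550421590432)) = -6666085*(-3100551 + 1*(-1/1550421590432)) = -6666085*(-3100551 - 1/1550421590432) = -6666085*(-4807161212635528033/1550421590432) = 32044945252131503887860805/1550421590432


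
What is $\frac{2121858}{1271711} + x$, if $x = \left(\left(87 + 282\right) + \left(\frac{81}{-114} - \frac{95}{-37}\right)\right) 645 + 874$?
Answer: $\frac{429266448537307}{1788025666} \approx 2.4008 \cdot 10^{5}$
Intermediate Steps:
$x = \frac{337547969}{1406}$ ($x = \left(369 + \left(81 \left(- \frac{1}{114}\right) - - \frac{95}{37}\right)\right) 645 + 874 = \left(369 + \left(- \frac{27}{38} + \frac{95}{37}\right)\right) 645 + 874 = \left(369 + \frac{2611}{1406}\right) 645 + 874 = \frac{521425}{1406} \cdot 645 + 874 = \frac{336319125}{1406} + 874 = \frac{337547969}{1406} \approx 2.4008 \cdot 10^{5}$)
$\frac{2121858}{1271711} + x = \frac{2121858}{1271711} + \frac{337547969}{1406} = \frac{429266448537307}{1788025666}$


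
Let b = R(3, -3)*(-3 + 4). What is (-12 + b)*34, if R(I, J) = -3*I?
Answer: -714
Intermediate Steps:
b = -9 (b = (-3*3)*(-3 + 4) = -9*1 = -9)
(-12 + b)*34 = (-12 - 9)*34 = -21*34 = -714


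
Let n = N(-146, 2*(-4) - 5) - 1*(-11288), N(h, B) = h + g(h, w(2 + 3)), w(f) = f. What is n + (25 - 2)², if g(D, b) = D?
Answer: 11525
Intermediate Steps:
N(h, B) = 2*h (N(h, B) = h + h = 2*h)
n = 10996 (n = 2*(-146) - 1*(-11288) = -292 + 11288 = 10996)
n + (25 - 2)² = 10996 + (25 - 2)² = 10996 + 23² = 10996 + 529 = 11525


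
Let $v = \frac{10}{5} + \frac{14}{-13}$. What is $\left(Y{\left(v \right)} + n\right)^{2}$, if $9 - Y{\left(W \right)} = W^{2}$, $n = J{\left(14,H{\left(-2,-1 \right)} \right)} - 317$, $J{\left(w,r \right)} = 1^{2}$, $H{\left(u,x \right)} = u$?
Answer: $\frac{2706808729}{28561} \approx 94773.0$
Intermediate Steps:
$J{\left(w,r \right)} = 1$
$n = -316$ ($n = 1 - 317 = -316$)
$v = \frac{12}{13}$ ($v = 10 \cdot \frac{1}{5} + 14 \left(- \frac{1}{13}\right) = 2 - \frac{14}{13} = \frac{12}{13} \approx 0.92308$)
$Y{\left(W \right)} = 9 - W^{2}$
$\left(Y{\left(v \right)} + n\right)^{2} = \left(\left(9 - \left(\frac{12}{13}\right)^{2}\right) - 316\right)^{2} = \left(\left(9 - \frac{144}{169}\right) - 316\right)^{2} = \left(\frac{1377}{169} - 316\right)^{2} = \left(- \frac{52027}{169}\right)^{2} = \frac{2706808729}{28561}$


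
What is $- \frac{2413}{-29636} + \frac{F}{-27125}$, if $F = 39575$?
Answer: $- \frac{1428893}{1037260} \approx -1.3776$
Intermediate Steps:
$- \frac{2413}{-29636} + \frac{F}{-27125} = - \frac{2413}{-29636} + \frac{39575}{-27125} = \left(-2413\right) \left(- \frac{1}{29636}\right) + 39575 \left(- \frac{1}{27125}\right) = \frac{2413}{29636} - \frac{1583}{1085} = - \frac{1428893}{1037260}$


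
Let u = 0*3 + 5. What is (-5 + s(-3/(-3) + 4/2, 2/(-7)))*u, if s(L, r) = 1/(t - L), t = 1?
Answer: -55/2 ≈ -27.500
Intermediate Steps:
u = 5 (u = 0 + 5 = 5)
s(L, r) = 1/(1 - L)
(-5 + s(-3/(-3) + 4/2, 2/(-7)))*u = (-5 - 1/(-1 + (-3/(-3) + 4/2)))*5 = (-5 - 1/(-1 + (-3*(-⅓) + 4*(½))))*5 = (-5 - 1/(-1 + (1 + 2)))*5 = (-5 - 1/(-1 + 3))*5 = (-5 - 1/2)*5 = (-5 - 1*½)*5 = (-5 - ½)*5 = -11/2*5 = -55/2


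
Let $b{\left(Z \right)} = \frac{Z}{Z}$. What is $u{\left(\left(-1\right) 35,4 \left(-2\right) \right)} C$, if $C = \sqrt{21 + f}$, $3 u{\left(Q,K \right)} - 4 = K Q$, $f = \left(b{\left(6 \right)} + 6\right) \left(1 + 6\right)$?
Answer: $\frac{284 \sqrt{70}}{3} \approx 792.04$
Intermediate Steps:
$b{\left(Z \right)} = 1$
$f = 49$ ($f = \left(1 + 6\right) \left(1 + 6\right) = 7 \cdot 7 = 49$)
$u{\left(Q,K \right)} = \frac{4}{3} + \frac{K Q}{3}$
$C = \sqrt{70}$ ($C = \sqrt{21 + 49} = \sqrt{70} \approx 8.3666$)
$u{\left(\left(-1\right) 35,4 \left(-2\right) \right)} C = \left(\frac{4}{3} + \frac{4 \left(-2\right) \left(\left(-1\right) 35\right)}{3}\right) \sqrt{70} = \left(\frac{4}{3} + \frac{1}{3} \left(-8\right) \left(-35\right)\right) \sqrt{70} = \left(\frac{4}{3} + \frac{280}{3}\right) \sqrt{70} = \frac{284 \sqrt{70}}{3}$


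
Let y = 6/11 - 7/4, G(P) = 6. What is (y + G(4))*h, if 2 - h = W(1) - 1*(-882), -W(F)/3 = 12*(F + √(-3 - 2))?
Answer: -44521/11 + 1899*I*√5/11 ≈ -4047.4 + 386.03*I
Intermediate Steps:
W(F) = -36*F - 36*I*√5 (W(F) = -36*(F + √(-3 - 2)) = -36*(F + √(-5)) = -36*(F + I*√5) = -3*(12*F + 12*I*√5) = -36*F - 36*I*√5)
y = -53/44 (y = 6*(1/11) - 7*¼ = 6/11 - 7/4 = -53/44 ≈ -1.2045)
h = -844 + 36*I*√5 (h = 2 - ((-36*1 - 36*I*√5) - 1*(-882)) = 2 - ((-36 - 36*I*√5) + 882) = 2 - (846 - 36*I*√5) = 2 + (-846 + 36*I*√5) = -844 + 36*I*√5 ≈ -844.0 + 80.498*I)
(y + G(4))*h = (-53/44 + 6)*(-844 + 36*I*√5) = 211*(-844 + 36*I*√5)/44 = -44521/11 + 1899*I*√5/11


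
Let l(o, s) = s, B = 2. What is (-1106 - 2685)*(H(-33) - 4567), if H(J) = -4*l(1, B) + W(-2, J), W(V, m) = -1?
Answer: 17347616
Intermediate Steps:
H(J) = -9 (H(J) = -4*2 - 1 = -8 - 1 = -9)
(-1106 - 2685)*(H(-33) - 4567) = (-1106 - 2685)*(-9 - 4567) = -3791*(-4576) = 17347616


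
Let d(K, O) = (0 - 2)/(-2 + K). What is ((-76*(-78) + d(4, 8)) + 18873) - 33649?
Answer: -8849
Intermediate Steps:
d(K, O) = -2/(-2 + K)
((-76*(-78) + d(4, 8)) + 18873) - 33649 = ((-76*(-78) - 2/(-2 + 4)) + 18873) - 33649 = ((5928 - 2/2) + 18873) - 33649 = ((5928 - 2*1/2) + 18873) - 33649 = ((5928 - 1) + 18873) - 33649 = (5927 + 18873) - 33649 = 24800 - 33649 = -8849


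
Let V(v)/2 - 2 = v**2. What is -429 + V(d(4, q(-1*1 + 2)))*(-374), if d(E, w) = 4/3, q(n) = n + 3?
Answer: -29293/9 ≈ -3254.8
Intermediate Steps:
q(n) = 3 + n
d(E, w) = 4/3 (d(E, w) = 4*(1/3) = 4/3)
V(v) = 4 + 2*v**2
-429 + V(d(4, q(-1*1 + 2)))*(-374) = -429 + (4 + 2*(4/3)**2)*(-374) = -429 + (4 + 2*(16/9))*(-374) = -429 + (4 + 32/9)*(-374) = -429 + (68/9)*(-374) = -429 - 25432/9 = -29293/9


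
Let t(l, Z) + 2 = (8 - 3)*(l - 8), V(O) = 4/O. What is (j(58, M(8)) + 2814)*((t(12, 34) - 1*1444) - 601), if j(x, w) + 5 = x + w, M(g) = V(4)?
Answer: -5813436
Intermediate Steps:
t(l, Z) = -42 + 5*l (t(l, Z) = -2 + (8 - 3)*(l - 8) = -2 + 5*(-8 + l) = -2 + (-40 + 5*l) = -42 + 5*l)
M(g) = 1 (M(g) = 4/4 = 4*(¼) = 1)
j(x, w) = -5 + w + x (j(x, w) = -5 + (x + w) = -5 + (w + x) = -5 + w + x)
(j(58, M(8)) + 2814)*((t(12, 34) - 1*1444) - 601) = ((-5 + 1 + 58) + 2814)*(((-42 + 5*12) - 1*1444) - 601) = (54 + 2814)*(((-42 + 60) - 1444) - 601) = 2868*((18 - 1444) - 601) = 2868*(-1426 - 601) = 2868*(-2027) = -5813436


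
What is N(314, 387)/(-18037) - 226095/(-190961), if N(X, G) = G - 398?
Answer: 240010358/202609621 ≈ 1.1846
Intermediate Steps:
N(X, G) = -398 + G
N(314, 387)/(-18037) - 226095/(-190961) = (-398 + 387)/(-18037) - 226095/(-190961) = -11*(-1/18037) - 226095*(-1/190961) = 11/18037 + 226095/190961 = 240010358/202609621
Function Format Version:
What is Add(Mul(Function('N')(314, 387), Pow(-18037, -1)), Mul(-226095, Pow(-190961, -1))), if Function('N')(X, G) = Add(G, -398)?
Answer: Rational(240010358, 202609621) ≈ 1.1846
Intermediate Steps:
Function('N')(X, G) = Add(-398, G)
Add(Mul(Function('N')(314, 387), Pow(-18037, -1)), Mul(-226095, Pow(-190961, -1))) = Add(Mul(Add(-398, 387), Pow(-18037, -1)), Mul(-226095, Pow(-190961, -1))) = Add(Mul(-11, Rational(-1, 18037)), Mul(-226095, Rational(-1, 190961))) = Add(Rational(11, 18037), Rational(226095, 190961)) = Rational(240010358, 202609621)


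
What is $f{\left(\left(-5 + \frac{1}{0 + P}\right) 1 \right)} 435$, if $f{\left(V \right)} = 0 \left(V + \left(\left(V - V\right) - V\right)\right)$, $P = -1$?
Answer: $0$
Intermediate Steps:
$f{\left(V \right)} = 0$ ($f{\left(V \right)} = 0 \left(V + \left(0 - V\right)\right) = 0 \left(V - V\right) = 0 \cdot 0 = 0$)
$f{\left(\left(-5 + \frac{1}{0 + P}\right) 1 \right)} 435 = 0 \cdot 435 = 0$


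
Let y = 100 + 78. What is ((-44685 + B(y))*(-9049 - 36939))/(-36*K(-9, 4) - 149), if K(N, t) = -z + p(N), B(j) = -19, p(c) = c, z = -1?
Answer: 2055847552/139 ≈ 1.4790e+7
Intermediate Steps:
y = 178
K(N, t) = 1 + N (K(N, t) = -1*(-1) + N = 1 + N)
((-44685 + B(y))*(-9049 - 36939))/(-36*K(-9, 4) - 149) = ((-44685 - 19)*(-9049 - 36939))/(-36*(1 - 9) - 149) = (-44704*(-45988))/(-36*(-8) - 149) = 2055847552/(288 - 149) = 2055847552/139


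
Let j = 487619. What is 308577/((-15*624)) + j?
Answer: 1521268421/3120 ≈ 4.8759e+5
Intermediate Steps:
308577/((-15*624)) + j = 308577/((-15*624)) + 487619 = 308577/(-9360) + 487619 = 308577*(-1/9360) + 487619 = -102859/3120 + 487619 = 1521268421/3120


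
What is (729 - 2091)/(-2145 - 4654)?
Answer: 1362/6799 ≈ 0.20032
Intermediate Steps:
(729 - 2091)/(-2145 - 4654) = -1362/(-6799) = -1362*(-1/6799) = 1362/6799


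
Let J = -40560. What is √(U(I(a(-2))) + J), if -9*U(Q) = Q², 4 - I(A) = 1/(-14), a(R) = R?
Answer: I*√7950121/14 ≈ 201.4*I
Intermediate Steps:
I(A) = 57/14 (I(A) = 4 - 1/(-14) = 4 - 1*(-1/14) = 4 + 1/14 = 57/14)
U(Q) = -Q²/9
√(U(I(a(-2))) + J) = √(-(57/14)²/9 - 40560) = √(-⅑*3249/196 - 40560) = √(-361/196 - 40560) = √(-7950121/196) = I*√7950121/14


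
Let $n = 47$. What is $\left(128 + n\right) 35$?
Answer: $6125$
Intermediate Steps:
$\left(128 + n\right) 35 = \left(128 + 47\right) 35 = 175 \cdot 35 = 6125$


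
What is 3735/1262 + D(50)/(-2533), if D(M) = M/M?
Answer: 9459493/3196646 ≈ 2.9592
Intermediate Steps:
D(M) = 1
3735/1262 + D(50)/(-2533) = 3735/1262 + 1/(-2533) = 3735*(1/1262) + 1*(-1/2533) = 3735/1262 - 1/2533 = 9459493/3196646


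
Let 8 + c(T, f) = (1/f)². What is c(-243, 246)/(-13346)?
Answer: 484127/807646536 ≈ 0.00059943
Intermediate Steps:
c(T, f) = -8 + f⁻² (c(T, f) = -8 + (1/f)² = -8 + f⁻²)
c(-243, 246)/(-13346) = (-8 + 246⁻²)/(-13346) = (-8 + 1/60516)*(-1/13346) = -484127/60516*(-1/13346) = 484127/807646536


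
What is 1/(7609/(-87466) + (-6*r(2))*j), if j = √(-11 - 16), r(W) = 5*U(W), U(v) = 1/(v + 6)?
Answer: -2662115176/11619126468199 + 344263552020*I*√3/11619126468199 ≈ -0.00022911 + 0.051319*I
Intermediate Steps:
U(v) = 1/(6 + v)
r(W) = 5/(6 + W)
j = 3*I*√3 (j = √(-27) = 3*I*√3 ≈ 5.1962*I)
1/(7609/(-87466) + (-6*r(2))*j) = 1/(7609/(-87466) + (-30/(6 + 2))*(3*I*√3)) = 1/(7609*(-1/87466) + (-30/8)*(3*I*√3)) = 1/(-7609/87466 + (-30/8)*(3*I*√3)) = 1/(-7609/87466 + (-6*5/8)*(3*I*√3)) = 1/(-7609/87466 - 45*I*√3/4)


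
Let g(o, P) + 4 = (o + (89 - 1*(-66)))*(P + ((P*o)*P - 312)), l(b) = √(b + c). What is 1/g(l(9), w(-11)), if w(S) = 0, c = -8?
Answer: -1/48676 ≈ -2.0544e-5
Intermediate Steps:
l(b) = √(-8 + b) (l(b) = √(b - 8) = √(-8 + b))
g(o, P) = -4 + (155 + o)*(-312 + P + o*P²) (g(o, P) = -4 + (o + (89 - 1*(-66)))*(P + ((P*o)*P - 312)) = -4 + (o + (89 + 66))*(P + (o*P² - 312)) = -4 + (o + 155)*(P + (-312 + o*P²)) = -4 + (155 + o)*(-312 + P + o*P²))
1/g(l(9), w(-11)) = 1/(-48364 - 312*√(-8 + 9) + 155*0 + 0*√(-8 + 9) + 0²*(√(-8 + 9))² + 155*√(-8 + 9)*0²) = 1/(-48364 - 312*√1 + 0 + 0*√1 + 0*(√1)² + 155*√1*0) = 1/(-48364 - 312*1 + 0 + 0*1 + 0*1² + 155*1*0) = 1/(-48364 - 312 + 0 + 0 + 0*1 + 0) = 1/(-48364 - 312 + 0 + 0 + 0 + 0) = 1/(-48676) = -1/48676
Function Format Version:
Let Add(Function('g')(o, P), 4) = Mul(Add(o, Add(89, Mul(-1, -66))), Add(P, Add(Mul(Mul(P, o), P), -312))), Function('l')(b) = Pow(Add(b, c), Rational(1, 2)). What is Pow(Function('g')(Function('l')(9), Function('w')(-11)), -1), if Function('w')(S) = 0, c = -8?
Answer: Rational(-1, 48676) ≈ -2.0544e-5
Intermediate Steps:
Function('l')(b) = Pow(Add(-8, b), Rational(1, 2)) (Function('l')(b) = Pow(Add(b, -8), Rational(1, 2)) = Pow(Add(-8, b), Rational(1, 2)))
Function('g')(o, P) = Add(-4, Mul(Add(155, o), Add(-312, P, Mul(o, Pow(P, 2))))) (Function('g')(o, P) = Add(-4, Mul(Add(o, Add(89, Mul(-1, -66))), Add(P, Add(Mul(Mul(P, o), P), -312)))) = Add(-4, Mul(Add(o, Add(89, 66)), Add(P, Add(Mul(o, Pow(P, 2)), -312)))) = Add(-4, Mul(Add(o, 155), Add(P, Add(-312, Mul(o, Pow(P, 2)))))) = Add(-4, Mul(Add(155, o), Add(-312, P, Mul(o, Pow(P, 2))))))
Pow(Function('g')(Function('l')(9), Function('w')(-11)), -1) = Pow(Add(-48364, Mul(-312, Pow(Add(-8, 9), Rational(1, 2))), Mul(155, 0), Mul(0, Pow(Add(-8, 9), Rational(1, 2))), Mul(Pow(0, 2), Pow(Pow(Add(-8, 9), Rational(1, 2)), 2)), Mul(155, Pow(Add(-8, 9), Rational(1, 2)), Pow(0, 2))), -1) = Pow(Add(-48364, Mul(-312, Pow(1, Rational(1, 2))), 0, Mul(0, Pow(1, Rational(1, 2))), Mul(0, Pow(Pow(1, Rational(1, 2)), 2)), Mul(155, Pow(1, Rational(1, 2)), 0)), -1) = Pow(Add(-48364, Mul(-312, 1), 0, Mul(0, 1), Mul(0, Pow(1, 2)), Mul(155, 1, 0)), -1) = Pow(Add(-48364, -312, 0, 0, Mul(0, 1), 0), -1) = Pow(Add(-48364, -312, 0, 0, 0, 0), -1) = Pow(-48676, -1) = Rational(-1, 48676)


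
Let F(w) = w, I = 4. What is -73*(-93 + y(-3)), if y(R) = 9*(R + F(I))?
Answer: 6132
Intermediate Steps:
y(R) = 36 + 9*R (y(R) = 9*(R + 4) = 9*(4 + R) = 36 + 9*R)
-73*(-93 + y(-3)) = -73*(-93 + (36 + 9*(-3))) = -73*(-93 + (36 - 27)) = -73*(-93 + 9) = -73*(-84) = 6132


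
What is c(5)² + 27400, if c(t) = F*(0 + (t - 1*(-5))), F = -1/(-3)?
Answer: 246700/9 ≈ 27411.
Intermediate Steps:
F = ⅓ (F = -1*(-⅓) = ⅓ ≈ 0.33333)
c(t) = 5/3 + t/3 (c(t) = (0 + (t - 1*(-5)))/3 = (0 + (t + 5))/3 = (0 + (5 + t))/3 = (5 + t)/3 = 5/3 + t/3)
c(5)² + 27400 = (5/3 + (⅓)*5)² + 27400 = (5/3 + 5/3)² + 27400 = (10/3)² + 27400 = 100/9 + 27400 = 246700/9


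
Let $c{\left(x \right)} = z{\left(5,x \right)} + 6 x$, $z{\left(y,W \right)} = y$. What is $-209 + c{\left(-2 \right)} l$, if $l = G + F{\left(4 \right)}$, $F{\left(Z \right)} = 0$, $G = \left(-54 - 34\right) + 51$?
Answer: $50$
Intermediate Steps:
$G = -37$ ($G = -88 + 51 = -37$)
$l = -37$ ($l = -37 + 0 = -37$)
$c{\left(x \right)} = 5 + 6 x$
$-209 + c{\left(-2 \right)} l = -209 + \left(5 + 6 \left(-2\right)\right) \left(-37\right) = -209 + \left(5 - 12\right) \left(-37\right) = -209 - -259 = -209 + 259 = 50$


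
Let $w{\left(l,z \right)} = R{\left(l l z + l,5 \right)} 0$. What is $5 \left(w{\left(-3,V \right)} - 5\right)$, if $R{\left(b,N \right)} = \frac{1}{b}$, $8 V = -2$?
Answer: $-25$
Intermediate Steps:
$V = - \frac{1}{4}$ ($V = \frac{1}{8} \left(-2\right) = - \frac{1}{4} \approx -0.25$)
$w{\left(l,z \right)} = 0$ ($w{\left(l,z \right)} = \frac{1}{l l z + l} 0 = \frac{1}{l^{2} z + l} 0 = \frac{1}{z l^{2} + l} 0 = \frac{1}{l + z l^{2}} \cdot 0 = 0$)
$5 \left(w{\left(-3,V \right)} - 5\right) = 5 \left(0 - 5\right) = 5 \left(-5\right) = -25$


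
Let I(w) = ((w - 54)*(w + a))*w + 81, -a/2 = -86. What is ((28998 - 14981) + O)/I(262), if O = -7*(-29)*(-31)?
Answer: 7724/23651345 ≈ 0.00032658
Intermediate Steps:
a = 172 (a = -2*(-86) = 172)
O = -6293 (O = 203*(-31) = -6293)
I(w) = 81 + w*(-54 + w)*(172 + w) (I(w) = ((w - 54)*(w + 172))*w + 81 = ((-54 + w)*(172 + w))*w + 81 = w*(-54 + w)*(172 + w) + 81 = 81 + w*(-54 + w)*(172 + w))
((28998 - 14981) + O)/I(262) = ((28998 - 14981) - 6293)/(81 + 262³ - 9288*262 + 118*262²) = (14017 - 6293)/(81 + 17984728 - 2433456 + 118*68644) = 7724/(81 + 17984728 - 2433456 + 8099992) = 7724/23651345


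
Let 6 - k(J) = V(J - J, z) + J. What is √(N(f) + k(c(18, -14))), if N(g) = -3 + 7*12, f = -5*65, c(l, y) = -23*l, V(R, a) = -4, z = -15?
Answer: √505 ≈ 22.472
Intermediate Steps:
f = -325
k(J) = 10 - J (k(J) = 6 - (-4 + J) = 6 + (4 - J) = 10 - J)
N(g) = 81 (N(g) = -3 + 84 = 81)
√(N(f) + k(c(18, -14))) = √(81 + (10 - (-23)*18)) = √(81 + (10 - 1*(-414))) = √(81 + (10 + 414)) = √(81 + 424) = √505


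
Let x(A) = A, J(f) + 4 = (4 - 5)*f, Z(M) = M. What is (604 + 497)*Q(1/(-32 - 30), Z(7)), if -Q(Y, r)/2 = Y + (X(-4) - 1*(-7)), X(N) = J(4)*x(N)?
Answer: -2661117/31 ≈ -85843.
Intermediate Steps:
J(f) = -4 - f (J(f) = -4 + (4 - 5)*f = -4 - f)
X(N) = -8*N (X(N) = (-4 - 1*4)*N = (-4 - 4)*N = -8*N)
Q(Y, r) = -78 - 2*Y (Q(Y, r) = -2*(Y + (-8*(-4) - 1*(-7))) = -2*(Y + (32 + 7)) = -2*(Y + 39) = -2*(39 + Y) = -78 - 2*Y)
(604 + 497)*Q(1/(-32 - 30), Z(7)) = (604 + 497)*(-78 - 2/(-32 - 30)) = 1101*(-78 - 2/(-62)) = 1101*(-78 - 2*(-1/62)) = 1101*(-78 + 1/31) = 1101*(-2417/31) = -2661117/31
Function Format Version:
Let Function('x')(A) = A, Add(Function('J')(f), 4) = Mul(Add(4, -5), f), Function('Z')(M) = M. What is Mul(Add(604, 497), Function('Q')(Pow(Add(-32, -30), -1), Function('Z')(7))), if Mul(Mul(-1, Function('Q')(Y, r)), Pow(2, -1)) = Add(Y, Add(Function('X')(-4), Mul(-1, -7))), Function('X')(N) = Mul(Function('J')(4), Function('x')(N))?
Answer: Rational(-2661117, 31) ≈ -85843.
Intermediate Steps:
Function('J')(f) = Add(-4, Mul(-1, f)) (Function('J')(f) = Add(-4, Mul(Add(4, -5), f)) = Add(-4, Mul(-1, f)))
Function('X')(N) = Mul(-8, N) (Function('X')(N) = Mul(Add(-4, Mul(-1, 4)), N) = Mul(Add(-4, -4), N) = Mul(-8, N))
Function('Q')(Y, r) = Add(-78, Mul(-2, Y)) (Function('Q')(Y, r) = Mul(-2, Add(Y, Add(Mul(-8, -4), Mul(-1, -7)))) = Mul(-2, Add(Y, Add(32, 7))) = Mul(-2, Add(Y, 39)) = Mul(-2, Add(39, Y)) = Add(-78, Mul(-2, Y)))
Mul(Add(604, 497), Function('Q')(Pow(Add(-32, -30), -1), Function('Z')(7))) = Mul(Add(604, 497), Add(-78, Mul(-2, Pow(Add(-32, -30), -1)))) = Mul(1101, Add(-78, Mul(-2, Pow(-62, -1)))) = Mul(1101, Add(-78, Mul(-2, Rational(-1, 62)))) = Mul(1101, Add(-78, Rational(1, 31))) = Mul(1101, Rational(-2417, 31)) = Rational(-2661117, 31)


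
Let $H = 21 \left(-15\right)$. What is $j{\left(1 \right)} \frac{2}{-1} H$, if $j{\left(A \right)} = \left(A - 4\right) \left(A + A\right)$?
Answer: $-3780$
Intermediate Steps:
$j{\left(A \right)} = 2 A \left(-4 + A\right)$ ($j{\left(A \right)} = \left(-4 + A\right) 2 A = 2 A \left(-4 + A\right)$)
$H = -315$
$j{\left(1 \right)} \frac{2}{-1} H = 2 \cdot 1 \left(-4 + 1\right) \frac{2}{-1} \left(-315\right) = 2 \cdot 1 \left(-3\right) 2 \left(-1\right) \left(-315\right) = \left(-6\right) \left(-2\right) \left(-315\right) = 12 \left(-315\right) = -3780$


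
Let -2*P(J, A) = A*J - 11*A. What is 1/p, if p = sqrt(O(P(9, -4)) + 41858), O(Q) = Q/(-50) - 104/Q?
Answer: 5*sqrt(1047102)/1047102 ≈ 0.0048862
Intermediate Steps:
P(J, A) = 11*A/2 - A*J/2 (P(J, A) = -(A*J - 11*A)/2 = -(-11*A + A*J)/2 = 11*A/2 - A*J/2)
O(Q) = -104/Q - Q/50 (O(Q) = Q*(-1/50) - 104/Q = -Q/50 - 104/Q = -104/Q - Q/50)
p = sqrt(1047102)/5 (p = sqrt((-104*(-1/(2*(11 - 1*9))) - (-4)*(11 - 1*9)/100) + 41858) = sqrt((-104*(-1/(2*(11 - 9))) - (-4)*(11 - 9)/100) + 41858) = sqrt((-104/((1/2)*(-4)*2) - (-4)*2/100) + 41858) = sqrt((-104/(-4) - 1/50*(-4)) + 41858) = sqrt((-104*(-1/4) + 2/25) + 41858) = sqrt((26 + 2/25) + 41858) = sqrt(652/25 + 41858) = sqrt(1047102/25) = sqrt(1047102)/5 ≈ 204.66)
1/p = 1/(sqrt(1047102)/5) = 5*sqrt(1047102)/1047102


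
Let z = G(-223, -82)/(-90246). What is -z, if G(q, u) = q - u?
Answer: -47/30082 ≈ -0.0015624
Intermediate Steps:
z = 47/30082 (z = (-223 - 1*(-82))/(-90246) = (-223 + 82)*(-1/90246) = -141*(-1/90246) = 47/30082 ≈ 0.0015624)
-z = -1*47/30082 = -47/30082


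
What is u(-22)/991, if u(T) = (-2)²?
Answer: 4/991 ≈ 0.0040363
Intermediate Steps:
u(T) = 4
u(-22)/991 = 4/991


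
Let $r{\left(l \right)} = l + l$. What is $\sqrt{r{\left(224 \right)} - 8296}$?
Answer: $6 i \sqrt{218} \approx 88.589 i$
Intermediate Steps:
$r{\left(l \right)} = 2 l$
$\sqrt{r{\left(224 \right)} - 8296} = \sqrt{2 \cdot 224 - 8296} = \sqrt{448 - 8296} = \sqrt{-7848} = 6 i \sqrt{218}$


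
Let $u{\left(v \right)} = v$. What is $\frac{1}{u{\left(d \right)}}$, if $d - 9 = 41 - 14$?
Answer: $\frac{1}{36} \approx 0.027778$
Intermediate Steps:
$d = 36$ ($d = 9 + \left(41 - 14\right) = 9 + 27 = 36$)
$\frac{1}{u{\left(d \right)}} = \frac{1}{36}$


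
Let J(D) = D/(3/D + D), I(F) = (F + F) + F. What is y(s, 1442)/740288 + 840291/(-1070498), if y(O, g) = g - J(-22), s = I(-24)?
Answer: -75547670763259/96484053251872 ≈ -0.78301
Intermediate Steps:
I(F) = 3*F (I(F) = 2*F + F = 3*F)
J(D) = D/(D + 3/D)
s = -72 (s = 3*(-24) = -72)
y(O, g) = -484/487 + g (y(O, g) = g - (-22)²/(3 + (-22)²) = g - 484/(3 + 484) = g - 484/487 = -484/487 + g)
y(s, 1442)/740288 + 840291/(-1070498) = (-484/487 + 1442)/740288 + 840291/(-1070498) = (701770/487)*(1/740288) + 840291*(-1/1070498) = 350885/180260128 - 840291/1070498 = -75547670763259/96484053251872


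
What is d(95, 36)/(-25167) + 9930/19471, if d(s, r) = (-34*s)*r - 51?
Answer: 838329737/163342219 ≈ 5.1324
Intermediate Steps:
d(s, r) = -51 - 34*r*s (d(s, r) = -34*r*s - 51 = -51 - 34*r*s)
d(95, 36)/(-25167) + 9930/19471 = (-51 - 34*36*95)/(-25167) + 9930/19471 = (-51 - 116280)*(-1/25167) + 9930*(1/19471) = -116331*(-1/25167) + 9930/19471 = 38777/8389 + 9930/19471 = 838329737/163342219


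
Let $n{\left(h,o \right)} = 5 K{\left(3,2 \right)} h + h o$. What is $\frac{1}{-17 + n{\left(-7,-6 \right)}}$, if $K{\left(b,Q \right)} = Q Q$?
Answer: $- \frac{1}{115} \approx -0.0086956$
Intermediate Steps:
$K{\left(b,Q \right)} = Q^{2}$
$n{\left(h,o \right)} = 20 h + h o$ ($n{\left(h,o \right)} = 5 \cdot 2^{2} h + h o = 5 \cdot 4 h + h o = 20 h + h o$)
$\frac{1}{-17 + n{\left(-7,-6 \right)}} = \frac{1}{-17 - 7 \left(20 - 6\right)} = \frac{1}{-17 - 98} = \frac{1}{-115} = - \frac{1}{115}$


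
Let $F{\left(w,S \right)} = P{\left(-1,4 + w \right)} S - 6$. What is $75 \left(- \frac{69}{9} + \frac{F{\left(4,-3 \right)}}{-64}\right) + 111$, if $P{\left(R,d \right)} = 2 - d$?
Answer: $- \frac{7649}{16} \approx -478.06$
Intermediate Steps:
$F{\left(w,S \right)} = -6 + S \left(-2 - w\right)$ ($F{\left(w,S \right)} = \left(2 - \left(4 + w\right)\right) S - 6 = \left(-2 - w\right) S - 6 = S \left(-2 - w\right) - 6 = -6 + S \left(-2 - w\right)$)
$75 \left(- \frac{69}{9} + \frac{F{\left(4,-3 \right)}}{-64}\right) + 111 = 75 \left(- \frac{69}{9} + \frac{-6 - - 3 \left(2 + 4\right)}{-64}\right) + 111 = 75 \left(\left(-69\right) \frac{1}{9} + \left(-6 - \left(-3\right) 6\right) \left(- \frac{1}{64}\right)\right) + 111 = 75 \left(- \frac{23}{3} + \left(-6 + 18\right) \left(- \frac{1}{64}\right)\right) + 111 = 75 \left(- \frac{23}{3} + 12 \left(- \frac{1}{64}\right)\right) + 111 = 75 \left(- \frac{23}{3} - \frac{3}{16}\right) + 111 = 75 \left(- \frac{377}{48}\right) + 111 = - \frac{9425}{16} + 111 = - \frac{7649}{16}$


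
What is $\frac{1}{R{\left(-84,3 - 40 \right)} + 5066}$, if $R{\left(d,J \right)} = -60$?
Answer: $\frac{1}{5006} \approx 0.00019976$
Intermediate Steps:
$\frac{1}{R{\left(-84,3 - 40 \right)} + 5066} = \frac{1}{-60 + 5066} = \frac{1}{5006}$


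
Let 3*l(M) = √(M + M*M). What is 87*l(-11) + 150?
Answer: 150 + 29*√110 ≈ 454.15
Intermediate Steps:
l(M) = √(M + M²)/3 (l(M) = √(M + M*M)/3 = √(M + M²)/3)
87*l(-11) + 150 = 87*(√(-11*(1 - 11))/3) + 150 = 87*(√(-11*(-10))/3) + 150 = 87*(√110/3) + 150 = 29*√110 + 150 = 150 + 29*√110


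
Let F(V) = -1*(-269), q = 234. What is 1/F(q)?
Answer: 1/269 ≈ 0.0037175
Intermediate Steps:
F(V) = 269
1/F(q) = 1/269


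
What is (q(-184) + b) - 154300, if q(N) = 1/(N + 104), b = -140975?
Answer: -23622001/80 ≈ -2.9528e+5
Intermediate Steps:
q(N) = 1/(104 + N)
(q(-184) + b) - 154300 = (1/(104 - 184) - 140975) - 154300 = (1/(-80) - 140975) - 154300 = (-1/80 - 140975) - 154300 = -11278001/80 - 154300 = -23622001/80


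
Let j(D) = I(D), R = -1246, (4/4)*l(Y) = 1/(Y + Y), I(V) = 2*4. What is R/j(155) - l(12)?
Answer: -3739/24 ≈ -155.79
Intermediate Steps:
I(V) = 8
l(Y) = 1/(2*Y) (l(Y) = 1/(Y + Y) = 1/(2*Y))
j(D) = 8
R/j(155) - l(12) = -1246/8 - 1/(2*12) = -1246*1/8 - 1/(2*12) = -623/4 - 1*1/24 = -623/4 - 1/24 = -3739/24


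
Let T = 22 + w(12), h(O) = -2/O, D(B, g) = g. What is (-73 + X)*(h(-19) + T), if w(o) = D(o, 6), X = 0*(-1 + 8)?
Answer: -38982/19 ≈ -2051.7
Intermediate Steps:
X = 0 (X = 0*7 = 0)
w(o) = 6
T = 28 (T = 22 + 6 = 28)
(-73 + X)*(h(-19) + T) = (-73 + 0)*(-2/(-19) + 28) = -73*(-2*(-1/19) + 28) = -73*(2/19 + 28) = -73*534/19 = -38982/19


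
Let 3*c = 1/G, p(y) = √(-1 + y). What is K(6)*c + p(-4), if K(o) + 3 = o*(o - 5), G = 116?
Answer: 1/116 + I*√5 ≈ 0.0086207 + 2.2361*I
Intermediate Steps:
K(o) = -3 + o*(-5 + o) (K(o) = -3 + o*(o - 5) = -3 + o*(-5 + o))
c = 1/348 (c = (⅓)/116 = (⅓)*(1/116) = 1/348 ≈ 0.0028736)
K(6)*c + p(-4) = (-3 + 6² - 5*6)*(1/348) + √(-1 - 4) = (-3 + 36 - 30)*(1/348) + √(-5) = 3*(1/348) + I*√5 = 1/116 + I*√5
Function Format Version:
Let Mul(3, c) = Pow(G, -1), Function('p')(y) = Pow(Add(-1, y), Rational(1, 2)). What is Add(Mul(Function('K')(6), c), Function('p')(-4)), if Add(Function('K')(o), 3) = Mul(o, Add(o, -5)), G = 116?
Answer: Add(Rational(1, 116), Mul(I, Pow(5, Rational(1, 2)))) ≈ Add(0.0086207, Mul(2.2361, I))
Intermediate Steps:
Function('K')(o) = Add(-3, Mul(o, Add(-5, o))) (Function('K')(o) = Add(-3, Mul(o, Add(o, -5))) = Add(-3, Mul(o, Add(-5, o))))
c = Rational(1, 348) (c = Mul(Rational(1, 3), Pow(116, -1)) = Mul(Rational(1, 3), Rational(1, 116)) = Rational(1, 348) ≈ 0.0028736)
Add(Mul(Function('K')(6), c), Function('p')(-4)) = Add(Mul(Add(-3, Pow(6, 2), Mul(-5, 6)), Rational(1, 348)), Pow(Add(-1, -4), Rational(1, 2))) = Add(Mul(Add(-3, 36, -30), Rational(1, 348)), Pow(-5, Rational(1, 2))) = Add(Mul(3, Rational(1, 348)), Mul(I, Pow(5, Rational(1, 2)))) = Add(Rational(1, 116), Mul(I, Pow(5, Rational(1, 2))))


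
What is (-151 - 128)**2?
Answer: 77841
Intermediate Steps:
(-151 - 128)**2 = (-279)**2 = 77841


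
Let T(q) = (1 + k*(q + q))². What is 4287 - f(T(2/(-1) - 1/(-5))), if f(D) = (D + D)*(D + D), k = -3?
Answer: -45790069/625 ≈ -73264.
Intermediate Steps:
T(q) = (1 - 6*q)² (T(q) = (1 - 3*(q + q))² = (1 - 6*q)²)
f(D) = 4*D² (f(D) = (2*D)*(2*D) = 4*D²)
4287 - f(T(2/(-1) - 1/(-5))) = 4287 - 4*((-1 + 6*(2/(-1) - 1/(-5)))²)² = 4287 - 4*((-1 + 6*(2*(-1) - 1*(-⅕)))²)² = 4287 - 4*((-1 + 6*(-2 + ⅕))²)² = 4287 - 4*((-1 + 6*(-9/5))²)² = 4287 - 4*((-1 - 54/5)²)² = 4287 - 4*((-59/5)²)² = 4287 - 4*(3481/25)² = 4287 - 4*12117361/625 = 4287 - 1*48469444/625 = 4287 - 48469444/625 = -45790069/625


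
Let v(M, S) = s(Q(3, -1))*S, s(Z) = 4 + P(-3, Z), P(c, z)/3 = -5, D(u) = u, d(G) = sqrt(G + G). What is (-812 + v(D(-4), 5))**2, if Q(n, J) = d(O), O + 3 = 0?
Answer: 751689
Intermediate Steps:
O = -3 (O = -3 + 0 = -3)
d(G) = sqrt(2)*sqrt(G) (d(G) = sqrt(2*G) = sqrt(2)*sqrt(G))
Q(n, J) = I*sqrt(6) (Q(n, J) = sqrt(2)*sqrt(-3) = sqrt(2)*(I*sqrt(3)) = I*sqrt(6))
P(c, z) = -15 (P(c, z) = 3*(-5) = -15)
s(Z) = -11 (s(Z) = 4 - 15 = -11)
v(M, S) = -11*S
(-812 + v(D(-4), 5))**2 = (-812 - 11*5)**2 = (-812 - 55)**2 = (-867)**2 = 751689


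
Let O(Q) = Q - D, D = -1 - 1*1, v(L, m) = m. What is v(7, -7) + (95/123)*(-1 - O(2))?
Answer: -1336/123 ≈ -10.862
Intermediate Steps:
D = -2 (D = -1 - 1 = -2)
O(Q) = 2 + Q (O(Q) = Q - 1*(-2) = Q + 2 = 2 + Q)
v(7, -7) + (95/123)*(-1 - O(2)) = -7 + (95/123)*(-1 - (2 + 2)) = -7 + (95*(1/123))*(-1 - 1*4) = -7 + 95*(-1 - 4)/123 = -7 + (95/123)*(-5) = -7 - 475/123 = -1336/123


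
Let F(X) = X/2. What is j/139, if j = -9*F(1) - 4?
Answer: -17/278 ≈ -0.061151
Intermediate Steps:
F(X) = X/2 (F(X) = X*(1/2) = X/2)
j = -17/2 (j = -9/2 - 4 = -17/2 ≈ -8.5000)
j/139 = -17/2/139 = -17/2*1/139 = -17/278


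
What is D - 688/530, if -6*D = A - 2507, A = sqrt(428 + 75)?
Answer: 662291/1590 - sqrt(503)/6 ≈ 412.80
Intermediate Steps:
A = sqrt(503) ≈ 22.428
D = 2507/6 - sqrt(503)/6 (D = -(sqrt(503) - 2507)/6 = -(-2507 + sqrt(503))/6 = 2507/6 - sqrt(503)/6 ≈ 414.10)
D - 688/530 = (2507/6 - sqrt(503)/6) - 688/530 = (2507/6 - sqrt(503)/6) - 688*1/530 = (2507/6 - sqrt(503)/6) - 344/265 = 662291/1590 - sqrt(503)/6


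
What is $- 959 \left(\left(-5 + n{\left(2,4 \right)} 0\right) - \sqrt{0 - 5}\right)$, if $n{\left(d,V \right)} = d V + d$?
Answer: $4795 + 959 i \sqrt{5} \approx 4795.0 + 2144.4 i$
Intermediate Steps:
$n{\left(d,V \right)} = d + V d$ ($n{\left(d,V \right)} = V d + d = d + V d$)
$- 959 \left(\left(-5 + n{\left(2,4 \right)} 0\right) - \sqrt{0 - 5}\right) = - 959 \left(\left(-5 + 2 \left(1 + 4\right) 0\right) - \sqrt{0 - 5}\right) = - 959 \left(\left(-5 + 2 \cdot 5 \cdot 0\right) - \sqrt{-5}\right) = - 959 \left(\left(-5 + 10 \cdot 0\right) - i \sqrt{5}\right) = - 959 \left(\left(-5 + 0\right) - i \sqrt{5}\right) = - 959 \left(-5 - i \sqrt{5}\right) = 4795 + 959 i \sqrt{5}$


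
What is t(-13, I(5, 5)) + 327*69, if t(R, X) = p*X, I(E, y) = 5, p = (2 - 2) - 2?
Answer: 22553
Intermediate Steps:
p = -2 (p = 0 - 2 = -2)
t(R, X) = -2*X
t(-13, I(5, 5)) + 327*69 = -2*5 + 327*69 = -10 + 22563 = 22553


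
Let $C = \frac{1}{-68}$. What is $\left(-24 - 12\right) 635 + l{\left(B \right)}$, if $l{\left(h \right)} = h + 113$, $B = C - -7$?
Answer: $- \frac{1546321}{68} \approx -22740.0$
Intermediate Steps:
$C = - \frac{1}{68} \approx -0.014706$
$B = \frac{475}{68}$ ($B = - \frac{1}{68} - -7 = - \frac{1}{68} + 7 = \frac{475}{68} \approx 6.9853$)
$l{\left(h \right)} = 113 + h$
$\left(-24 - 12\right) 635 + l{\left(B \right)} = \left(-24 - 12\right) 635 + \left(113 + \frac{475}{68}\right) = \left(-36\right) 635 + \frac{8159}{68} = -22860 + \frac{8159}{68} = - \frac{1546321}{68}$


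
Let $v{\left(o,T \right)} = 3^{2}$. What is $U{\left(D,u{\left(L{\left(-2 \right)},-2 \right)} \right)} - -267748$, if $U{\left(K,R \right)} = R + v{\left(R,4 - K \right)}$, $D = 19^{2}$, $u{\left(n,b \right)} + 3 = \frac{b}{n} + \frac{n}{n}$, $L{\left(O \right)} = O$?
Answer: $267756$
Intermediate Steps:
$u{\left(n,b \right)} = -2 + \frac{b}{n}$ ($u{\left(n,b \right)} = -3 + \left(\frac{b}{n} + \frac{n}{n}\right) = -3 + \left(\frac{b}{n} + 1\right) = -3 + \left(1 + \frac{b}{n}\right) = -2 + \frac{b}{n}$)
$D = 361$
$v{\left(o,T \right)} = 9$
$U{\left(K,R \right)} = 9 + R$ ($U{\left(K,R \right)} = R + 9 = 9 + R$)
$U{\left(D,u{\left(L{\left(-2 \right)},-2 \right)} \right)} - -267748 = \left(9 - \left(2 + \frac{2}{-2}\right)\right) - -267748 = \left(9 - 1\right) + 267748 = 8 + 267748 = 267756$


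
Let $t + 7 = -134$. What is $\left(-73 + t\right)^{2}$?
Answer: $45796$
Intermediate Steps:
$t = -141$ ($t = -7 - 134 = -141$)
$\left(-73 + t\right)^{2} = \left(-73 - 141\right)^{2} = \left(-214\right)^{2} = 45796$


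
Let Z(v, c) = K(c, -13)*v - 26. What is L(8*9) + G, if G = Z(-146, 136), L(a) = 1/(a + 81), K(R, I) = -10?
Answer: 219403/153 ≈ 1434.0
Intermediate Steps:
Z(v, c) = -26 - 10*v (Z(v, c) = -10*v - 26 = -26 - 10*v)
L(a) = 1/(81 + a)
G = 1434 (G = -26 - 10*(-146) = -26 + 1460 = 1434)
L(8*9) + G = 1/(81 + 8*9) + 1434 = 1/(81 + 72) + 1434 = 1/153 + 1434 = 219403/153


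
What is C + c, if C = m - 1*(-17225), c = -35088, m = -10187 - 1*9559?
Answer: -37609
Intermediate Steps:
m = -19746 (m = -10187 - 9559 = -19746)
C = -2521 (C = -19746 - 1*(-17225) = -19746 + 17225 = -2521)
C + c = -2521 - 35088 = -37609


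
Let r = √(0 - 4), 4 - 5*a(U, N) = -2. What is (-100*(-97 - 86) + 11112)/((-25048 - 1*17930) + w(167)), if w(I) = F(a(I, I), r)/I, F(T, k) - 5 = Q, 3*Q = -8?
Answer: -14735412/21531971 ≈ -0.68435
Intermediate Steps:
a(U, N) = 6/5 (a(U, N) = ⅘ - ⅕*(-2) = ⅘ + ⅖ = 6/5)
r = 2*I (r = √(-4) = 2*I ≈ 2.0*I)
Q = -8/3 (Q = (⅓)*(-8) = -8/3 ≈ -2.6667)
F(T, k) = 7/3 (F(T, k) = 5 - 8/3 = 7/3)
w(I) = 7/(3*I)
(-100*(-97 - 86) + 11112)/((-25048 - 1*17930) + w(167)) = (-100*(-97 - 86) + 11112)/((-25048 - 1*17930) + (7/3)/167) = (-100*(-183) + 11112)/((-25048 - 17930) + (7/3)*(1/167)) = (18300 + 11112)/(-42978 + 7/501) = 29412/(-21531971/501) = 29412*(-501/21531971) = -14735412/21531971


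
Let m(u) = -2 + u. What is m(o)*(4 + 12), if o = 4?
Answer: 32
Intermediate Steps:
m(o)*(4 + 12) = (-2 + 4)*(4 + 12) = 2*16 = 32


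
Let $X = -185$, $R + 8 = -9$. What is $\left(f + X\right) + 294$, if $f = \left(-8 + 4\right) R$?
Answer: $177$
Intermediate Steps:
$R = -17$ ($R = -8 - 9 = -17$)
$f = 68$ ($f = \left(-8 + 4\right) \left(-17\right) = \left(-4\right) \left(-17\right) = 68$)
$\left(f + X\right) + 294 = \left(68 - 185\right) + 294 = -117 + 294 = 177$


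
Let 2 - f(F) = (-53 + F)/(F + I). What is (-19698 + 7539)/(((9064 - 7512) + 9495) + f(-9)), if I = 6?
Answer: -36477/33085 ≈ -1.1025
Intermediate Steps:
f(F) = 2 - (-53 + F)/(6 + F) (f(F) = 2 - (-53 + F)/(F + 6) = 2 - (-53 + F)/(6 + F))
(-19698 + 7539)/(((9064 - 7512) + 9495) + f(-9)) = (-19698 + 7539)/(((9064 - 7512) + 9495) + (65 - 9)/(6 - 9)) = -12159/((1552 + 9495) + 56/(-3)) = -12159/(11047 - 1/3*56) = -12159/(11047 - 56/3) = -12159/33085/3 = -12159*3/33085 = -36477/33085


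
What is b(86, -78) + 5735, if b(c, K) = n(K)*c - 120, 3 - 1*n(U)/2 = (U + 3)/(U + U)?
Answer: 78628/13 ≈ 6048.3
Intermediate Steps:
n(U) = 6 - (3 + U)/U (n(U) = 6 - 2*(U + 3)/(U + U) = 6 - 2*(3 + U)/(2*U) = 6 - 2*(3 + U)*1/(2*U) = 6 - (3 + U)/U)
b(c, K) = -120 + c*(5 - 3/K) (b(c, K) = (5 - 3/K)*c - 120 = c*(5 - 3/K) - 120 = -120 + c*(5 - 3/K))
b(86, -78) + 5735 = (-120 + 5*86 - 3*86/(-78)) + 5735 = (-120 + 430 - 3*86*(-1/78)) + 5735 = (-120 + 430 + 43/13) + 5735 = 4073/13 + 5735 = 78628/13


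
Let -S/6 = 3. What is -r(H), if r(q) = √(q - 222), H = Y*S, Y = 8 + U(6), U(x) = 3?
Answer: -2*I*√105 ≈ -20.494*I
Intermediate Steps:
S = -18 (S = -6*3 = -18)
Y = 11 (Y = 8 + 3 = 11)
H = -198 (H = 11*(-18) = -198)
r(q) = √(-222 + q)
-r(H) = -√(-222 - 198) = -√(-420) = -2*I*√105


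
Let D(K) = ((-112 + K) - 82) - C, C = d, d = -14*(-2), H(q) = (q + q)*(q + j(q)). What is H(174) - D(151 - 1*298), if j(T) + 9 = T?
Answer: 118341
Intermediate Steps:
j(T) = -9 + T
H(q) = 2*q*(-9 + 2*q) (H(q) = (q + q)*(q + (-9 + q)) = (2*q)*(-9 + 2*q) = 2*q*(-9 + 2*q))
d = 28
C = 28
D(K) = -222 + K (D(K) = ((-112 + K) - 82) - 1*28 = (-194 + K) - 28 = -222 + K)
H(174) - D(151 - 1*298) = 2*174*(-9 + 2*174) - (-222 + (151 - 1*298)) = 2*174*(-9 + 348) - (-222 + (151 - 298)) = 2*174*339 - (-222 - 147) = 117972 - 1*(-369) = 117972 + 369 = 118341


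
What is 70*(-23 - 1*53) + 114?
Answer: -5206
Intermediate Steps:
70*(-23 - 1*53) + 114 = 70*(-23 - 53) + 114 = 70*(-76) + 114 = -5320 + 114 = -5206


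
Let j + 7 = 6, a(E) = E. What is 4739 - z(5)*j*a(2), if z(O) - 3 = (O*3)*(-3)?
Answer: 4655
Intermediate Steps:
z(O) = 3 - 9*O (z(O) = 3 + (O*3)*(-3) = 3 + (3*O)*(-3) = 3 - 9*O)
j = -1 (j = -7 + 6 = -1)
4739 - z(5)*j*a(2) = 4739 - (3 - 9*5)*(-1)*2 = 4739 - (3 - 45)*(-1)*2 = 4739 - (-42*(-1))*2 = 4739 - 42*2 = 4739 - 1*84 = 4739 - 84 = 4655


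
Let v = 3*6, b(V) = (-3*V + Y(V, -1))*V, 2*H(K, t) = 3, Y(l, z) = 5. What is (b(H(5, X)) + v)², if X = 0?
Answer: 5625/16 ≈ 351.56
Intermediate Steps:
H(K, t) = 3/2 (H(K, t) = (½)*3 = 3/2)
b(V) = V*(5 - 3*V) (b(V) = (-3*V + 5)*V = (5 - 3*V)*V = V*(5 - 3*V))
v = 18
(b(H(5, X)) + v)² = (3*(5 - 3*3/2)/2 + 18)² = (3*(5 - 9/2)/2 + 18)² = ((3/2)*(½) + 18)² = (¾ + 18)² = (75/4)² = 5625/16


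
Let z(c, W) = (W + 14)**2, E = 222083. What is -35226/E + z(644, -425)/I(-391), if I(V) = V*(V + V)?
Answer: 26743710231/67904542246 ≈ 0.39384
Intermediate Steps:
z(c, W) = (14 + W)**2
I(V) = 2*V**2 (I(V) = V*(2*V) = 2*V**2)
-35226/E + z(644, -425)/I(-391) = -35226/222083 + (14 - 425)**2/((2*(-391)**2)) = -35226*1/222083 + (-411)**2/((2*152881)) = -35226/222083 + 168921/305762 = 26743710231/67904542246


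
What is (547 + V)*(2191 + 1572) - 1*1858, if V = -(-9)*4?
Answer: 2191971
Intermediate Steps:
V = 36 (V = -9*(-4) = 36)
(547 + V)*(2191 + 1572) - 1*1858 = (547 + 36)*(2191 + 1572) - 1*1858 = 583*3763 - 1858 = 2193829 - 1858 = 2191971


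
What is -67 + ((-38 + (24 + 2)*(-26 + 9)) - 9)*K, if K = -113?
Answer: 55190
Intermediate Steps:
-67 + ((-38 + (24 + 2)*(-26 + 9)) - 9)*K = -67 + ((-38 + (24 + 2)*(-26 + 9)) - 9)*(-113) = -67 + ((-38 + 26*(-17)) - 9)*(-113) = -67 + ((-38 - 442) - 9)*(-113) = -67 + (-480 - 9)*(-113) = -67 - 489*(-113) = -67 + 55257 = 55190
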